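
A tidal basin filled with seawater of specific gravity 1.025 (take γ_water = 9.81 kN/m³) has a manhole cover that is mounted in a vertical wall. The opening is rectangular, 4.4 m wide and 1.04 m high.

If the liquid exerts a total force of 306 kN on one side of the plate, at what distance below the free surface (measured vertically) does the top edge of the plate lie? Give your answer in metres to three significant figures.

d_top ≈ 6.13 m

γ = 1.025 × 9.81 = 10.05525 kN/m³.
A = 4.4 × 1.04 = 4.576 m².
From F = γ·h_c·A, the centroid depth is h_c = 306/(10.05525 × 4.576) = 6.65032 m.
The centroid lies 1.04/2 = 0.52 m below the top edge, so the top edge sits at h_top = 6.65032 − 0.52 = 6.13032 m below the surface.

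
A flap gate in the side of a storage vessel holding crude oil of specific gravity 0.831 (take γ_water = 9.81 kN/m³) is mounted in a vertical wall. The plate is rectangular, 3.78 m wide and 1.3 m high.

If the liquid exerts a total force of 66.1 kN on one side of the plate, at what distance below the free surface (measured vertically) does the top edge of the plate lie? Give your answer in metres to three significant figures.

d_top ≈ 1.00 m

γ = 0.831 × 9.81 = 8.15211 kN/m³.
A = 3.78 × 1.3 = 4.914 m².
From F = γ·h_c·A, the centroid depth is h_c = 66.1/(8.15211 × 4.914) = 1.65005 m.
The centroid lies 1.3/2 = 0.65 m below the top edge, so the top edge sits at h_top = 1.65005 − 0.65 = 1.00005 m below the surface.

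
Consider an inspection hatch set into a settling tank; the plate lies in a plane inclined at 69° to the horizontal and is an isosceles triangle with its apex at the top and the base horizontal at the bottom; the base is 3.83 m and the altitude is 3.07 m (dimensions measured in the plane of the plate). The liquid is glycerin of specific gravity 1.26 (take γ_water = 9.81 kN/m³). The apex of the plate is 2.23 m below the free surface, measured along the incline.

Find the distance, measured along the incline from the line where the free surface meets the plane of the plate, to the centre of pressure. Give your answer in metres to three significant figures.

y_p = 4.40 m

γ = 1.26 × 9.81 = 12.3606 kN/m³.
Let θ = 69° be the plate's angle to the horizontal; measure y along the incline from where the plane meets the free surface. Vertical depth h = y·sinθ with sinθ = 0.933580.
With the apex up, the centroid sits 2h/3 = 2 × 3.07/3 = 2.04667 m below the apex, so y_c = 2.23 + 2.04667 = 4.27667 m and h_c = 4.27667 × 0.933580 = 3.99261 m.
A = ½ × 3.83 × 3.07 = 5.87905 m².
Resultant F = γ·h_c·A = 12.3606 × 3.99261 × 5.87905 = 290.137 kN.
I_c = b·h³/36 = 3.83 × 3.07³/36 = 3.0783 m⁴.
Centre of pressure: y_p = y_c + I_c/(y_c·A) = 4.27667 + 3.0783/(4.27667 × 5.87905) = 4.27667 + 0.122433 = 4.3991 m along the plane.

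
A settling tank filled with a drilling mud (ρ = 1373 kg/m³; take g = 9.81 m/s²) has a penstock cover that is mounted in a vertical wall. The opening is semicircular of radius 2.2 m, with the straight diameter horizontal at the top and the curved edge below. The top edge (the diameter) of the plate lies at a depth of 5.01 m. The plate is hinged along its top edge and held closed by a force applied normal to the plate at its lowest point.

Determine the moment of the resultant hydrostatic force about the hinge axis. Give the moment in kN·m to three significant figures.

M ≈ 603 kN·m

γ = ρg = 1373 × 9.81 / 1000 = 13.46913 kN/m³.
The centroid of a semicircle lies 4r/(3π) = 0.933709 m from the diameter, here below the top edge, so the centroid depth is h_c = 5.01 + 0.933709 = 5.94371 m.
A = πr²/2 = π × 2.2²/2 = 7.60265 m².
Resultant F = γ·h_c·A = 13.46913 × 5.94371 × 7.60265 = 608.642 kN.
I_c = (π/8 − 8/(9π))·r⁴ = 0.109757 × 2.2⁴ = 2.57112 m⁴.
Centre of pressure: y_p = y_c + I_c/(y_c·A) = 5.94371 + 2.57112/(5.94371 × 7.60265) = 5.94371 + 0.0568984 = 6.00061 m along the plane.
The resultant acts 0.933709 + 0.0568984 = 0.990607 m (along the plate) below the hinge at the top edge, so the moment about the hinge is M = F × 0.990607 = 608.642 × 0.990607 = 602.925 kN·m.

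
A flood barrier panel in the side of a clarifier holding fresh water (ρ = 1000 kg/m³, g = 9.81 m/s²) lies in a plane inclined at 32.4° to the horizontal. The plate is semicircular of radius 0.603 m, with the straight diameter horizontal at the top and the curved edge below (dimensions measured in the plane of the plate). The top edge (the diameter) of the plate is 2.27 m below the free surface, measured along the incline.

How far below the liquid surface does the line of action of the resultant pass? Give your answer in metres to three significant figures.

γ = ρg = 1000 × 9.81 = 9810 N/m³ = 9.81 kN/m³.
Let θ = 32.4° be the plate's angle to the horizontal; measure y along the incline from where the plane meets the free surface. Vertical depth h = y·sinθ with sinθ = 0.535827.
The centroid of a semicircle lies 4r/(3π) = 0.255921 m from the diameter, here below the top edge, so y_c = 2.27 + 0.255921 = 2.52592 m and h_c = 2.52592 × 0.535827 = 1.35346 m.
A = πr²/2 = π × 0.603²/2 = 0.571156 m².
Resultant F = γ·h_c·A = 9.81 × 1.35346 × 0.571156 = 7.58349 kN.
I_c = (π/8 − 8/(9π))·r⁴ = 0.109757 × 0.603⁴ = 0.0145111 m⁴.
Centre of pressure: y_p = y_c + I_c/(y_c·A) = 2.52592 + 0.0145111/(2.52592 × 0.571156) = 2.52592 + 0.0100583 = 2.53598 m along the plane.
Vertically, h_p = y_p·sinθ = 2.53598 × 0.535827 = 1.35885 m.

h_p = 1.36 m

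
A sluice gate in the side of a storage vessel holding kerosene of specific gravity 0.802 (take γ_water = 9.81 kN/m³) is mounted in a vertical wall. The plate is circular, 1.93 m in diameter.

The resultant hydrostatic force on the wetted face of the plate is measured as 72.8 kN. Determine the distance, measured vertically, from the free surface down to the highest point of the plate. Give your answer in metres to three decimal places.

γ = 0.802 × 9.81 = 7.86762 kN/m³.
A = π(0.965)² = 2.92553 m².
From F = γ·h_c·A, the centroid depth is h_c = 72.8/(7.86762 × 2.92553) = 3.16289 m.
The centroid is at the centre, 0.965 m below the top of the plate, so the highest point sits at h_top = 3.16289 − 0.965 = 2.19789 m below the surface.

d_top ≈ 2.198 m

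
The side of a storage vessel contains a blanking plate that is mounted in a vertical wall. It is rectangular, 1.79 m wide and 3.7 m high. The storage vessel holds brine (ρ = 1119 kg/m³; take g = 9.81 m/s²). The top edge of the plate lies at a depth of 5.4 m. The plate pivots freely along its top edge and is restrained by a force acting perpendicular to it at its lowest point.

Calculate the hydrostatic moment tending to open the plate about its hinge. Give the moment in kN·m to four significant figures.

γ = ρg = 1119 × 9.81 / 1000 = 10.97739 kN/m³.
The centroid lies 3.7/2 = 1.85 m below the top edge, so the centroid depth is h_c = 5.4 + 1.85 = 7.25 m.
A = 1.79 × 3.7 = 6.623 m².
Resultant F = γ·h_c·A = 10.97739 × 7.25 × 6.623 = 527.099 kN.
I_c = b·h³/12 = 1.79 × 3.7³/12 = 7.55574 m⁴.
Centre of pressure: y_p = y_c + I_c/(y_c·A) = 7.25 + 7.55574/(7.25 × 6.623) = 7.25 + 0.157356 = 7.40736 m along the plane.
The resultant acts 1.85 + 0.157356 = 2.00736 m (along the plate) below the hinge at the top edge, so the moment about the hinge is M = F × 2.00736 = 527.099 × 2.00736 = 1058.08 kN·m.

M ≈ 1058 kN·m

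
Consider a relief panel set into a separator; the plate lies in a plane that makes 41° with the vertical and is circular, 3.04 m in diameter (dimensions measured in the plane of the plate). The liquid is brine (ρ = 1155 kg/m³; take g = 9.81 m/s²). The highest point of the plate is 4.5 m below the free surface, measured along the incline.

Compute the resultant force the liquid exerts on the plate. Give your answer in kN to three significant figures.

γ = ρg = 1155 × 9.81 / 1000 = 11.33055 kN/m³.
The plate makes 41° with the vertical, i.e. θ = 90° − 41° = 49° to the horizontal. Measuring y along the incline from the free-surface line, vertical depth h = y·sinθ with sinθ = 0.754710.
The centroid is at the centre, 1.52 m below the top of the plate, so y_c = 4.5 + 1.52 = 6.02 m and h_c = 6.02 × 0.754710 = 4.54335 m.
A = π(1.52)² = 7.25834 m².
Resultant F = γ·h_c·A = 11.33055 × 4.54335 × 7.25834 = 373.65 kN.

F ≈ 374 kN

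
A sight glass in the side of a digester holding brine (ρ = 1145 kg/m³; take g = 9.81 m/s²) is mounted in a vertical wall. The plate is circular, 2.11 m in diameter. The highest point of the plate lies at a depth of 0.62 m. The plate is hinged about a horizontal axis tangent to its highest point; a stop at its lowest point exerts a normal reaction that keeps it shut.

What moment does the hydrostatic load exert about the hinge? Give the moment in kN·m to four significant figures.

M ≈ 80.33 kN·m

γ = ρg = 1145 × 9.81 / 1000 = 11.23245 kN/m³.
The centroid is at the centre, 1.055 m below the top of the plate, so the centroid depth is h_c = 0.62 + 1.055 = 1.675 m.
A = π(1.055)² = 3.49667 m².
Resultant F = γ·h_c·A = 11.23245 × 1.675 × 3.49667 = 65.7876 kN.
I_c = πr⁴/4 = π × 1.055⁴/4 = 0.972971 m⁴.
Centre of pressure: y_p = y_c + I_c/(y_c·A) = 1.675 + 0.972971/(1.675 × 3.49667) = 1.675 + 0.166123 = 1.84112 m along the plane.
The resultant acts 1.055 + 0.166123 = 1.22112 m (along the plate) below the hinge at the top edge, so the moment about the hinge is M = F × 1.22112 = 65.7876 × 1.22112 = 80.3346 kN·m.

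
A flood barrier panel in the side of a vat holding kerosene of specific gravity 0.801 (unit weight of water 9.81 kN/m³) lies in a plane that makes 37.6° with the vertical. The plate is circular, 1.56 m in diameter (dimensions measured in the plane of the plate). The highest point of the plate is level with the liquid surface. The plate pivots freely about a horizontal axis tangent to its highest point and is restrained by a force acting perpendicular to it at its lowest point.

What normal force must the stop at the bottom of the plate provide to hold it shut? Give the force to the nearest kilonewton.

γ = 0.801 × 9.81 = 7.85781 kN/m³.
The plate makes 37.6° with the vertical, i.e. θ = 90° − 37.6° = 52.4° to the horizontal. Measuring y along the incline from the free-surface line, vertical depth h = y·sinθ with sinθ = 0.792290.
The centroid is at the centre, 0.78 m below the top of the plate, so y_c = 0.78 m and h_c = 0.78 × 0.792290 = 0.617986 m.
A = π(0.78)² = 1.91134 m².
Resultant F = γ·h_c·A = 7.85781 × 0.617986 × 1.91134 = 9.2815 kN.
I_c = πr⁴/4 = π × 0.78⁴/4 = 0.290716 m⁴.
Centre of pressure: y_p = y_c + I_c/(y_c·A) = 0.78 + 0.290716/(0.78 × 1.91134) = 0.78 + 0.195001 = 0.975001 m along the plane.
The resultant acts 0.78 + 0.195001 = 0.975001 m (along the plate) below the hinge at the top edge, so the moment about the hinge is M = F × 0.975001 = 9.2815 × 0.975001 = 9.04947 kN·m.
A normal force at the bottom, 1.56 m from the hinge, must supply this moment: P = 9.04947/1.56 = 5.80094 kN.

P ≈ 6 kN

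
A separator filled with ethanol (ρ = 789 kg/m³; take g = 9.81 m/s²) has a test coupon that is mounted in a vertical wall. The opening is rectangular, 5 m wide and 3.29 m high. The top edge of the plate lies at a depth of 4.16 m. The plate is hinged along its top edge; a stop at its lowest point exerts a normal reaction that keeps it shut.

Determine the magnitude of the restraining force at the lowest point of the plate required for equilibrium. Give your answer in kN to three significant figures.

P ≈ 404 kN

γ = ρg = 789 × 9.81 / 1000 = 7.74009 kN/m³.
The centroid lies 3.29/2 = 1.645 m below the top edge, so the centroid depth is h_c = 4.16 + 1.645 = 5.805 m.
A = 5 × 3.29 = 16.45 m².
Resultant F = γ·h_c·A = 7.74009 × 5.805 × 16.45 = 739.119 kN.
I_c = b·h³/12 = 5 × 3.29³/12 = 14.838 m⁴.
Centre of pressure: y_p = y_c + I_c/(y_c·A) = 5.805 + 14.838/(5.805 × 16.45) = 5.805 + 0.155384 = 5.96038 m along the plane.
The resultant acts 1.645 + 0.155384 = 1.80038 m (along the plate) below the hinge at the top edge, so the moment about the hinge is M = F × 1.80038 = 739.119 × 1.80038 = 1330.7 kN·m.
A normal force at the bottom, 3.29 m from the hinge, must supply this moment: P = 1330.7/3.29 = 404.468 kN.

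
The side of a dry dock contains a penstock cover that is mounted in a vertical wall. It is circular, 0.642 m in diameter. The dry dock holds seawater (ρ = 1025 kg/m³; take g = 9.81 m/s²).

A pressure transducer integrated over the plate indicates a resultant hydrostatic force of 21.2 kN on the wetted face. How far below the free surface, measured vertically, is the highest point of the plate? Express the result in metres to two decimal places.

d_top ≈ 6.19 m

γ = ρg = 1025 × 9.81 / 1000 = 10.05525 kN/m³.
A = π(0.321)² = 0.323713 m².
From F = γ·h_c·A, the centroid depth is h_c = 21.2/(10.05525 × 0.323713) = 6.51303 m.
The centroid is at the centre, 0.321 m below the top of the plate, so the highest point sits at h_top = 6.51303 − 0.321 = 6.19203 m below the surface.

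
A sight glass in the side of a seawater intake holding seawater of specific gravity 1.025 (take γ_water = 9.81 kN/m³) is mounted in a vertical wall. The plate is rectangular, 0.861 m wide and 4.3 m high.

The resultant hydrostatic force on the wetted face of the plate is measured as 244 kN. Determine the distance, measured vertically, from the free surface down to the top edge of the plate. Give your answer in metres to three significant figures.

γ = 1.025 × 9.81 = 10.05525 kN/m³.
A = 0.861 × 4.3 = 3.7023 m².
From F = γ·h_c·A, the centroid depth is h_c = 244/(10.05525 × 3.7023) = 6.55429 m.
The centroid lies 4.3/2 = 2.15 m below the top edge, so the top edge sits at h_top = 6.55429 − 2.15 = 4.40429 m below the surface.

d_top ≈ 4.40 m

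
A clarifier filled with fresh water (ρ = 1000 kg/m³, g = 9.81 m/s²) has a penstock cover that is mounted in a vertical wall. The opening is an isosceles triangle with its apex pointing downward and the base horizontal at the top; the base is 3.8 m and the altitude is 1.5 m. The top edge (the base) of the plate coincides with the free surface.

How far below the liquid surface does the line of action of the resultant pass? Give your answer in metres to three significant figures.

h_p = 0.750 m

γ = ρg = 1000 × 9.81 = 9810 N/m³ = 9.81 kN/m³.
With the apex down, the centroid sits h/3 = 1.5/3 = 0.5 m below the base (the top edge), so the centroid depth is h_c = 0.5 m.
A = ½ × 3.8 × 1.5 = 2.85 m².
Resultant F = γ·h_c·A = 9.81 × 0.5 × 2.85 = 13.9793 kN.
I_c = b·h³/36 = 3.8 × 1.5³/36 = 0.35625 m⁴.
Centre of pressure: y_p = y_c + I_c/(y_c·A) = 0.5 + 0.35625/(0.5 × 2.85) = 0.5 + 0.25 = 0.75 m along the plane.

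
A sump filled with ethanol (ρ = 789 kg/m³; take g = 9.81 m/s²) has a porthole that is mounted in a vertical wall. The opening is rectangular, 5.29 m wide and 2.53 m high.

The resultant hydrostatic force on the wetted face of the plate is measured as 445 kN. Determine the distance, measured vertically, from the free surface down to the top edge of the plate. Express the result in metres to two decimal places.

γ = ρg = 789 × 9.81 / 1000 = 7.74009 kN/m³.
A = 5.29 × 2.53 = 13.3837 m².
From F = γ·h_c·A, the centroid depth is h_c = 445/(7.74009 × 13.3837) = 4.29574 m.
The centroid lies 2.53/2 = 1.265 m below the top edge, so the top edge sits at h_top = 4.29574 − 1.265 = 3.03074 m below the surface.

d_top ≈ 3.03 m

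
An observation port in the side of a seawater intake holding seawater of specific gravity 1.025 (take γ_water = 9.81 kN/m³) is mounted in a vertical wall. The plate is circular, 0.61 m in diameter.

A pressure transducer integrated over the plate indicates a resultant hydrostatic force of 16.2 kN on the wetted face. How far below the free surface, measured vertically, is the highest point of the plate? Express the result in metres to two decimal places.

γ = 1.025 × 9.81 = 10.05525 kN/m³.
A = π(0.305)² = 0.292247 m².
From F = γ·h_c·A, the centroid depth is h_c = 16.2/(10.05525 × 0.292247) = 5.5128 m.
The centroid is at the centre, 0.305 m below the top of the plate, so the highest point sits at h_top = 5.5128 − 0.305 = 5.2078 m below the surface.

d_top ≈ 5.21 m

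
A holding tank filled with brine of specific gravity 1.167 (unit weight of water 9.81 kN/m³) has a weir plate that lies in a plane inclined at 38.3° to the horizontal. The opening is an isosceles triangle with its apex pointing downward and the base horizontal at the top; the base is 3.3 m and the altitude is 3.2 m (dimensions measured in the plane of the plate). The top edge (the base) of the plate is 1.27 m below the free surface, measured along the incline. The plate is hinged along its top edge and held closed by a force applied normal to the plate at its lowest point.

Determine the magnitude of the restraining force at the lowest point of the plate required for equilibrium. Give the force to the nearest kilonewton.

γ = 1.167 × 9.81 = 11.44827 kN/m³.
Let θ = 38.3° be the plate's angle to the horizontal; measure y along the incline from where the plane meets the free surface. Vertical depth h = y·sinθ with sinθ = 0.619779.
With the apex down, the centroid sits h/3 = 3.2/3 = 1.06667 m below the base (the top edge), so y_c = 1.27 + 1.06667 = 2.33667 m and h_c = 2.33667 × 0.619779 = 1.44822 m.
A = ½ × 3.3 × 3.2 = 5.28 m².
Resultant F = γ·h_c·A = 11.44827 × 1.44822 × 5.28 = 87.5404 kN.
I_c = b·h³/36 = 3.3 × 3.2³/36 = 3.00373 m⁴.
Centre of pressure: y_p = y_c + I_c/(y_c·A) = 2.33667 + 3.00373/(2.33667 × 5.28) = 2.33667 + 0.243461 = 2.58013 m along the plane.
The resultant acts 1.06667 + 0.243461 = 1.31013 m (along the plate) below the hinge at the top edge, so the moment about the hinge is M = F × 1.31013 = 87.5404 × 1.31013 = 114.689 kN·m.
A normal force at the bottom, 3.2 m from the hinge, must supply this moment: P = 114.689/3.2 = 35.8403 kN.

P ≈ 36 kN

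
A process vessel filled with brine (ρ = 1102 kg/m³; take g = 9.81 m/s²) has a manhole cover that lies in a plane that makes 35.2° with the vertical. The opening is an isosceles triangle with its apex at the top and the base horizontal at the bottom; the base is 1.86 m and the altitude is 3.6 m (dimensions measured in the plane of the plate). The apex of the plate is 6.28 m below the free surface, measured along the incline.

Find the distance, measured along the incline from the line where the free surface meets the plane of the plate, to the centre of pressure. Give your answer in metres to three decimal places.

y_p = 8.763 m

γ = ρg = 1102 × 9.81 / 1000 = 10.81062 kN/m³.
The plate makes 35.2° with the vertical, i.e. θ = 90° − 35.2° = 54.8° to the horizontal. Measuring y along the incline from the free-surface line, vertical depth h = y·sinθ with sinθ = 0.817145.
With the apex up, the centroid sits 2h/3 = 2 × 3.6/3 = 2.4 m below the apex, so y_c = 6.28 + 2.4 = 8.68 m and h_c = 8.68 × 0.817145 = 7.09282 m.
A = ½ × 1.86 × 3.6 = 3.348 m².
Resultant F = γ·h_c·A = 10.81062 × 7.09282 × 3.348 = 256.717 kN.
I_c = b·h³/36 = 1.86 × 3.6³/36 = 2.41056 m⁴.
Centre of pressure: y_p = y_c + I_c/(y_c·A) = 8.68 + 2.41056/(8.68 × 3.348) = 8.68 + 0.0829493 = 8.76295 m along the plane.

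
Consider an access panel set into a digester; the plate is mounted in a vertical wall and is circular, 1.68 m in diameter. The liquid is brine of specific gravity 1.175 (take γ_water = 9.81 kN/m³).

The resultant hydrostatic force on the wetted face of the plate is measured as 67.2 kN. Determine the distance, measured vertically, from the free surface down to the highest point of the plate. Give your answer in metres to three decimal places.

γ = 1.175 × 9.81 = 11.52675 kN/m³.
A = π(0.84)² = 2.21671 m².
From F = γ·h_c·A, the centroid depth is h_c = 67.2/(11.52675 × 2.21671) = 2.62999 m.
The centroid is at the centre, 0.84 m below the top of the plate, so the highest point sits at h_top = 2.62999 − 0.84 = 1.78999 m below the surface.

d_top ≈ 1.790 m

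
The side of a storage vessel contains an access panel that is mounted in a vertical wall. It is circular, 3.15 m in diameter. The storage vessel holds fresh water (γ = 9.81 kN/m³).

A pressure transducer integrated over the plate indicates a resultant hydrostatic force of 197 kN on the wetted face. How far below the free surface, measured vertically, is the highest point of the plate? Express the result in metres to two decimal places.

γ = 9.81 kN/m³.
A = π(1.575)² = 7.79311 m².
From F = γ·h_c·A, the centroid depth is h_c = 197/(9.81 × 7.79311) = 2.57683 m.
The centroid is at the centre, 1.575 m below the top of the plate, so the highest point sits at h_top = 2.57683 − 1.575 = 1.00183 m below the surface.

d_top ≈ 1.00 m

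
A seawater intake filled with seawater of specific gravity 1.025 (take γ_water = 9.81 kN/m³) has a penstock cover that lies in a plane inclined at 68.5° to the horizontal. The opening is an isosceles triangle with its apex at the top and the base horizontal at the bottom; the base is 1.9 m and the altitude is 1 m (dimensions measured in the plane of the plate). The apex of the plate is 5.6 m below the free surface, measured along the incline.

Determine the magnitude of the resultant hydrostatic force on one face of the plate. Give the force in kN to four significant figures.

γ = 1.025 × 9.81 = 10.05525 kN/m³.
Let θ = 68.5° be the plate's angle to the horizontal; measure y along the incline from where the plane meets the free surface. Vertical depth h = y·sinθ with sinθ = 0.930418.
With the apex up, the centroid sits 2h/3 = 2 × 1/3 = 0.666667 m below the apex, so y_c = 5.6 + 0.666667 = 6.26667 m and h_c = 6.26667 × 0.930418 = 5.83062 m.
A = ½ × 1.9 × 1 = 0.95 m².
Resultant F = γ·h_c·A = 10.05525 × 5.83062 × 0.95 = 55.6969 kN.

F ≈ 55.70 kN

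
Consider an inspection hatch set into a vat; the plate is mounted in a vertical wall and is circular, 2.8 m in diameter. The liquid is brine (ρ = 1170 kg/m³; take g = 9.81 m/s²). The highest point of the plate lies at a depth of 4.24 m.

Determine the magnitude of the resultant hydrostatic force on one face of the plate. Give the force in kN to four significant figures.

F ≈ 398.6 kN

γ = ρg = 1170 × 9.81 / 1000 = 11.4777 kN/m³.
The centroid is at the centre, 1.4 m below the top of the plate, so the centroid depth is h_c = 4.24 + 1.4 = 5.64 m.
A = π(1.4)² = 6.15752 m².
Resultant F = γ·h_c·A = 11.4777 × 5.64 × 6.15752 = 398.602 kN.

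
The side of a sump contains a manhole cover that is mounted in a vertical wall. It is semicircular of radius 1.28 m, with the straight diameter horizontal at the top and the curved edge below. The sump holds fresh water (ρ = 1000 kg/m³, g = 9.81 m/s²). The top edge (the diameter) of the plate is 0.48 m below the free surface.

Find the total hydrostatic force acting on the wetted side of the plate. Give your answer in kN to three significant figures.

F ≈ 25.8 kN

γ = ρg = 1000 × 9.81 = 9810 N/m³ = 9.81 kN/m³.
The centroid of a semicircle lies 4r/(3π) = 0.543249 m from the diameter, here below the top edge, so the centroid depth is h_c = 0.48 + 0.543249 = 1.02325 m.
A = πr²/2 = π × 1.28²/2 = 2.57359 m².
Resultant F = γ·h_c·A = 9.81 × 1.02325 × 2.57359 = 25.8339 kN.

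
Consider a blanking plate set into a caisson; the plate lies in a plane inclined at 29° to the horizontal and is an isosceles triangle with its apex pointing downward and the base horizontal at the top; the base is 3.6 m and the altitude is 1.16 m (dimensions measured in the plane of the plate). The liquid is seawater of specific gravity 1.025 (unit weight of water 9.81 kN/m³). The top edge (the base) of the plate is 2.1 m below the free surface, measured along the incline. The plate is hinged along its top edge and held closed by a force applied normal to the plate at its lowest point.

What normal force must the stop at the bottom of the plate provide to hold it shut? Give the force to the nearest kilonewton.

P ≈ 9 kN

γ = 1.025 × 9.81 = 10.05525 kN/m³.
Let θ = 29° be the plate's angle to the horizontal; measure y along the incline from where the plane meets the free surface. Vertical depth h = y·sinθ with sinθ = 0.484810.
With the apex down, the centroid sits h/3 = 1.16/3 = 0.386667 m below the base (the top edge), so y_c = 2.1 + 0.386667 = 2.48667 m and h_c = 2.48667 × 0.484810 = 1.20556 m.
A = ½ × 3.6 × 1.16 = 2.088 m².
Resultant F = γ·h_c·A = 10.05525 × 1.20556 × 2.088 = 25.3112 kN.
I_c = b·h³/36 = 3.6 × 1.16³/36 = 0.15609 m⁴.
Centre of pressure: y_p = y_c + I_c/(y_c·A) = 2.48667 + 0.15609/(2.48667 × 2.088) = 2.48667 + 0.0300626 = 2.51673 m along the plane.
The resultant acts 0.386667 + 0.0300626 = 0.41673 m (along the plate) below the hinge at the top edge, so the moment about the hinge is M = F × 0.41673 = 25.3112 × 0.41673 = 10.5479 kN·m.
A normal force at the bottom, 1.16 m from the hinge, must supply this moment: P = 10.5479/1.16 = 9.09302 kN.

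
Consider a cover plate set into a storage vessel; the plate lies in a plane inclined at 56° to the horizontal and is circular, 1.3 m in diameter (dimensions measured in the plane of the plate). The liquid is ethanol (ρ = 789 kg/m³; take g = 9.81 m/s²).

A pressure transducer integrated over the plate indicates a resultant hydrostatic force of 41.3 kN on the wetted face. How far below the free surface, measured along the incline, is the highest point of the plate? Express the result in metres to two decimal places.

y_top ≈ 4.20 m

γ = ρg = 789 × 9.81 / 1000 = 7.74009 kN/m³.
A = π(0.65)² = 1.32732 m².
From F = γ·h_c·A, the centroid depth is h_c = 41.3/(7.74009 × 1.32732) = 4.02002 m.
Let θ = 56° be the plate's angle to the horizontal; measure y along the incline from where the plane meets the free surface. Vertical depth h = y·sinθ with sinθ = 0.829038.
Along the incline, y_c = h_c/sinθ = 4.02002/0.829038 = 4.84902 m.
The centroid is at the centre, 0.65 m below the top of the plate, so the highest point sits at y_top = 4.84902 − 0.65 = 4.19902 m along the incline.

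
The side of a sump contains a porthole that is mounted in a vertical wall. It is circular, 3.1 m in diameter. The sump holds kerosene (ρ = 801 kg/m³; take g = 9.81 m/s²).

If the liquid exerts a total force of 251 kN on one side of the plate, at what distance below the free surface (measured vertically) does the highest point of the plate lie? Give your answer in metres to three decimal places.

γ = ρg = 801 × 9.81 / 1000 = 7.85781 kN/m³.
A = π(1.55)² = 7.54768 m².
From F = γ·h_c·A, the centroid depth is h_c = 251/(7.85781 × 7.54768) = 4.23213 m.
The centroid is at the centre, 1.55 m below the top of the plate, so the highest point sits at h_top = 4.23213 − 1.55 = 2.68213 m below the surface.

d_top ≈ 2.682 m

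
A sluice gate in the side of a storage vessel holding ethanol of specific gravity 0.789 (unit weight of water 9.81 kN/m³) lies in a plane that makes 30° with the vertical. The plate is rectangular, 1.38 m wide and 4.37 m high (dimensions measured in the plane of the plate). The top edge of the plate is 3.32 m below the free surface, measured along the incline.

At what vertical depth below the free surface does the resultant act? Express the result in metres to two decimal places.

γ = 0.789 × 9.81 = 7.74009 kN/m³.
The plate makes 30° with the vertical, i.e. θ = 90° − 30° = 60° to the horizontal. Measuring y along the incline from the free-surface line, vertical depth h = y·sinθ with sinθ = 0.866025.
The centroid lies 4.37/2 = 2.185 m below the top edge, so y_c = 3.32 + 2.185 = 5.505 m and h_c = 5.505 × 0.866025 = 4.76747 m.
A = 1.38 × 4.37 = 6.0306 m².
Resultant F = γ·h_c·A = 7.74009 × 4.76747 × 6.0306 = 222.533 kN.
I_c = b·h³/12 = 1.38 × 4.37³/12 = 9.59715 m⁴.
Centre of pressure: y_p = y_c + I_c/(y_c·A) = 5.505 + 9.59715/(5.505 × 6.0306) = 5.505 + 0.289084 = 5.79408 m along the plane.
Vertically, h_p = y_p·sinθ = 5.79408 × 0.866025 = 5.01782 m.

h_p = 5.02 m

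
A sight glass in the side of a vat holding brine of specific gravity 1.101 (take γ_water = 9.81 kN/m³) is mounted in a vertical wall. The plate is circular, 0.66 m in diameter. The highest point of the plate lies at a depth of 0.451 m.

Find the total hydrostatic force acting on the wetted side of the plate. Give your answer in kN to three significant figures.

γ = 1.101 × 9.81 = 10.80081 kN/m³.
The centroid is at the centre, 0.33 m below the top of the plate, so the centroid depth is h_c = 0.451 + 0.33 = 0.781 m.
A = π(0.33)² = 0.342119 m².
Resultant F = γ·h_c·A = 10.80081 × 0.781 × 0.342119 = 2.88592 kN.

F ≈ 2.89 kN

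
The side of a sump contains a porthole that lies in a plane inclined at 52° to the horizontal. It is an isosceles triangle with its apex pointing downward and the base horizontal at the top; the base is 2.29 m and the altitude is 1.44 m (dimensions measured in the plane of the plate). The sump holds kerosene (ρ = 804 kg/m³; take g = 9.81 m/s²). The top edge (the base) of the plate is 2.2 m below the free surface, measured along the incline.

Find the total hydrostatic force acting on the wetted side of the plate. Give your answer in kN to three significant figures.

γ = ρg = 804 × 9.81 / 1000 = 7.88724 kN/m³.
Let θ = 52° be the plate's angle to the horizontal; measure y along the incline from where the plane meets the free surface. Vertical depth h = y·sinθ with sinθ = 0.788011.
With the apex down, the centroid sits h/3 = 1.44/3 = 0.48 m below the base (the top edge), so y_c = 2.2 + 0.48 = 2.68 m and h_c = 2.68 × 0.788011 = 2.11187 m.
A = ½ × 2.29 × 1.44 = 1.6488 m².
Resultant F = γ·h_c·A = 7.88724 × 2.11187 × 1.6488 = 27.4638 kN.

F ≈ 27.5 kN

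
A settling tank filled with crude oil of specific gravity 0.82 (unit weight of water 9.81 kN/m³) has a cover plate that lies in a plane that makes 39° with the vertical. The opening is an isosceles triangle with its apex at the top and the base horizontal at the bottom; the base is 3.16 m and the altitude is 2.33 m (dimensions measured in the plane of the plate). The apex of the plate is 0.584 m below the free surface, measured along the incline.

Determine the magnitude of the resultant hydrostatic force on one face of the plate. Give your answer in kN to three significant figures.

γ = 0.82 × 9.81 = 8.0442 kN/m³.
The plate makes 39° with the vertical, i.e. θ = 90° − 39° = 51° to the horizontal. Measuring y along the incline from the free-surface line, vertical depth h = y·sinθ with sinθ = 0.777146.
With the apex up, the centroid sits 2h/3 = 2 × 2.33/3 = 1.55333 m below the apex, so y_c = 0.584 + 1.55333 = 2.13733 m and h_c = 2.13733 × 0.777146 = 1.66102 m.
A = ½ × 3.16 × 2.33 = 3.6814 m².
Resultant F = γ·h_c·A = 8.0442 × 1.66102 × 3.6814 = 49.1893 kN.

F ≈ 49.2 kN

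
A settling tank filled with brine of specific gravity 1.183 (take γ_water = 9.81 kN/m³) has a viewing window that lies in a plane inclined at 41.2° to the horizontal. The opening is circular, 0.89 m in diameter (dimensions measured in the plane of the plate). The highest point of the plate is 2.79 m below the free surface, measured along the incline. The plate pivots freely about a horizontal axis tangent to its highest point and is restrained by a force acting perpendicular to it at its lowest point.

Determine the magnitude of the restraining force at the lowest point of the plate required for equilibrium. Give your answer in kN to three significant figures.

γ = 1.183 × 9.81 = 11.60523 kN/m³.
Let θ = 41.2° be the plate's angle to the horizontal; measure y along the incline from where the plane meets the free surface. Vertical depth h = y·sinθ with sinθ = 0.658689.
The centroid is at the centre, 0.445 m below the top of the plate, so y_c = 2.79 + 0.445 = 3.235 m and h_c = 3.235 × 0.658689 = 2.13086 m.
A = π(0.445)² = 0.622114 m².
Resultant F = γ·h_c·A = 11.60523 × 2.13086 × 0.622114 = 15.3843 kN.
I_c = πr⁴/4 = π × 0.445⁴/4 = 0.0307985 m⁴.
Centre of pressure: y_p = y_c + I_c/(y_c·A) = 3.235 + 0.0307985/(3.235 × 0.622114) = 3.235 + 0.0153033 = 3.2503 m along the plane.
The resultant acts 0.445 + 0.0153033 = 0.460303 m (along the plate) below the hinge at the top edge, so the moment about the hinge is M = F × 0.460303 = 15.3843 × 0.460303 = 7.08144 kN·m.
A normal force at the bottom, 0.89 m from the hinge, must supply this moment: P = 7.08144/0.89 = 7.95667 kN.

P ≈ 7.96 kN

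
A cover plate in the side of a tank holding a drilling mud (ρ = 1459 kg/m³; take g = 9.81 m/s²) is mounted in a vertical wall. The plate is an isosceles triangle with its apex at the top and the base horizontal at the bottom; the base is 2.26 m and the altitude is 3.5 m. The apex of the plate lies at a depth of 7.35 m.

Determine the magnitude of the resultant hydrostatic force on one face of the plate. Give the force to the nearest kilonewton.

F ≈ 548 kN

γ = ρg = 1459 × 9.81 / 1000 = 14.31279 kN/m³.
With the apex up, the centroid sits 2h/3 = 2 × 3.5/3 = 2.33333 m below the apex, so the centroid depth is h_c = 7.35 + 2.33333 = 9.68333 m.
A = ½ × 2.26 × 3.5 = 3.955 m².
Resultant F = γ·h_c·A = 14.31279 × 9.68333 × 3.955 = 548.145 kN.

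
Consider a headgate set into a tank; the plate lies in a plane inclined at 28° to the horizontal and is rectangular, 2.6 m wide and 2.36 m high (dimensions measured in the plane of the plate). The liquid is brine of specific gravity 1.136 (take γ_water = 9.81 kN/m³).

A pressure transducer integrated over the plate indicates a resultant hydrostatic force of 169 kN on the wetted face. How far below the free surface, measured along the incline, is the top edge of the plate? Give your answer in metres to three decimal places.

γ = 1.136 × 9.81 = 11.14416 kN/m³.
A = 2.6 × 2.36 = 6.136 m².
From F = γ·h_c·A, the centroid depth is h_c = 169/(11.14416 × 6.136) = 2.47146 m.
Let θ = 28° be the plate's angle to the horizontal; measure y along the incline from where the plane meets the free surface. Vertical depth h = y·sinθ with sinθ = 0.469472.
Along the incline, y_c = h_c/sinθ = 2.47146/0.469472 = 5.26434 m.
The centroid lies 2.36/2 = 1.18 m below the top edge, so the top edge sits at y_top = 5.26434 − 1.18 = 4.08434 m along the incline.

y_top ≈ 4.084 m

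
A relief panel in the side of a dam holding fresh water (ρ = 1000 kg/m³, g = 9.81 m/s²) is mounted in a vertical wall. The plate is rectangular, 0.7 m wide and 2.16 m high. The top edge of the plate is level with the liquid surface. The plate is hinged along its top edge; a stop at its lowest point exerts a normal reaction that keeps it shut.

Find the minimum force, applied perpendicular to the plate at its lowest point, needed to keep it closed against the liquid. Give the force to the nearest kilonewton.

P ≈ 11 kN

γ = ρg = 1000 × 9.81 = 9810 N/m³ = 9.81 kN/m³.
The centroid lies 2.16/2 = 1.08 m below the top edge, so the centroid depth is h_c = 1.08 m.
A = 0.7 × 2.16 = 1.512 m².
Resultant F = γ·h_c·A = 9.81 × 1.08 × 1.512 = 16.0193 kN.
I_c = b·h³/12 = 0.7 × 2.16³/12 = 0.587866 m⁴.
Centre of pressure: y_p = y_c + I_c/(y_c·A) = 1.08 + 0.587866/(1.08 × 1.512) = 1.08 + 0.36 = 1.44 m along the plane.
The resultant acts 1.08 + 0.36 = 1.44 m (along the plate) below the hinge at the top edge, so the moment about the hinge is M = F × 1.44 = 16.0193 × 1.44 = 23.0678 kN·m.
A normal force at the bottom, 2.16 m from the hinge, must supply this moment: P = 23.0678/2.16 = 10.6795 kN.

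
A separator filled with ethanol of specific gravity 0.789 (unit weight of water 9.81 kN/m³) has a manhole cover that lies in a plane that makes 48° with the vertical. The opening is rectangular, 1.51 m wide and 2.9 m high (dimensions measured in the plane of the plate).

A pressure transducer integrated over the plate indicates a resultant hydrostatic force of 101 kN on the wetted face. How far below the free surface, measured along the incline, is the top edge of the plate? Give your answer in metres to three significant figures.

γ = 0.789 × 9.81 = 7.74009 kN/m³.
A = 1.51 × 2.9 = 4.379 m².
From F = γ·h_c·A, the centroid depth is h_c = 101/(7.74009 × 4.379) = 2.97989 m.
The plate makes 48° with the vertical, i.e. θ = 90° − 48° = 42° to the horizontal. Measuring y along the incline from the free-surface line, vertical depth h = y·sinθ with sinθ = 0.669131.
Along the incline, y_c = h_c/sinθ = 2.97989/0.669131 = 4.45337 m.
The centroid lies 2.9/2 = 1.45 m below the top edge, so the top edge sits at y_top = 4.45337 − 1.45 = 3.00337 m along the incline.

y_top ≈ 3.00 m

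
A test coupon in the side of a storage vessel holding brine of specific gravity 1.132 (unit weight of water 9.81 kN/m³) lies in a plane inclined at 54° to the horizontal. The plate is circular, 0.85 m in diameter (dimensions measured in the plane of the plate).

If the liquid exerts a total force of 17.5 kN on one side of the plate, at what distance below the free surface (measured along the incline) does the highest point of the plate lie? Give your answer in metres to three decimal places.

y_top ≈ 3.008 m

γ = 1.132 × 9.81 = 11.10492 kN/m³.
A = π(0.425)² = 0.56745 m².
From F = γ·h_c·A, the centroid depth is h_c = 17.5/(11.10492 × 0.56745) = 2.77712 m.
Let θ = 54° be the plate's angle to the horizontal; measure y along the incline from where the plane meets the free surface. Vertical depth h = y·sinθ with sinθ = 0.809017.
Along the incline, y_c = h_c/sinθ = 2.77712/0.809017 = 3.43271 m.
The centroid is at the centre, 0.425 m below the top of the plate, so the highest point sits at y_top = 3.43271 − 0.425 = 3.00771 m along the incline.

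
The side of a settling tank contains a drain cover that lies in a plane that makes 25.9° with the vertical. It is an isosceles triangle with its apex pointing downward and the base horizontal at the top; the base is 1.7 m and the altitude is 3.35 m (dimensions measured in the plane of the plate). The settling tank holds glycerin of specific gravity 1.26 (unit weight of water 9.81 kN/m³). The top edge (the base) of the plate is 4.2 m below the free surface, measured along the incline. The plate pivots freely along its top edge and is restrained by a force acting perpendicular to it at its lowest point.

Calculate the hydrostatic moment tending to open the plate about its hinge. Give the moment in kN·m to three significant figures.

M ≈ 208 kN·m

γ = 1.26 × 9.81 = 12.3606 kN/m³.
The plate makes 25.9° with the vertical, i.e. θ = 90° − 25.9° = 64.1° to the horizontal. Measuring y along the incline from the free-surface line, vertical depth h = y·sinθ with sinθ = 0.899558.
With the apex down, the centroid sits h/3 = 3.35/3 = 1.11667 m below the base (the top edge), so y_c = 4.2 + 1.11667 = 5.31667 m and h_c = 5.31667 × 0.899558 = 4.78265 m.
A = ½ × 1.7 × 3.35 = 2.8475 m².
Resultant F = γ·h_c·A = 12.3606 × 4.78265 × 2.8475 = 168.334 kN.
I_c = b·h³/36 = 1.7 × 3.35³/36 = 1.77534 m⁴.
Centre of pressure: y_p = y_c + I_c/(y_c·A) = 5.31667 + 1.77534/(5.31667 × 2.8475) = 5.31667 + 0.117268 = 5.43394 m along the plane.
The resultant acts 1.11667 + 0.117268 = 1.23394 m (along the plate) below the hinge at the top edge, so the moment about the hinge is M = F × 1.23394 = 168.334 × 1.23394 = 207.714 kN·m.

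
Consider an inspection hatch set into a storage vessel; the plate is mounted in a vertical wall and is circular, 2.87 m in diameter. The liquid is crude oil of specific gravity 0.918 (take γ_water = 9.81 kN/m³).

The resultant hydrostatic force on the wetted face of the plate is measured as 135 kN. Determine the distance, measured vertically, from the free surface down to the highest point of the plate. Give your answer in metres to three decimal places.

γ = 0.918 × 9.81 = 9.00558 kN/m³.
A = π(1.435)² = 6.46925 m².
From F = γ·h_c·A, the centroid depth is h_c = 135/(9.00558 × 6.46925) = 2.31722 m.
The centroid is at the centre, 1.435 m below the top of the plate, so the highest point sits at h_top = 2.31722 − 1.435 = 0.88222 m below the surface.

d_top ≈ 0.882 m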